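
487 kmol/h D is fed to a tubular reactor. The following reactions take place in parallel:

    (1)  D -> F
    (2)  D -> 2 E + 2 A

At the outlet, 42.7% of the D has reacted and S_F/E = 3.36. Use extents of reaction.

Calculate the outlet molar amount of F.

181 kmol/h

Conversion of D: D consumed = 0.427 × 487 = 207.9 kmol/h = 1ξ₁ + 1ξ₂.
Selectivity: 1ξ₁ / (2ξ₂) = 3.36 → ξ₁ = 6.72 ξ₂.
Substitute: (1·6.72 + 1) ξ₂ = 207.9 → ξ₂ = 26.94 kmol/h, ξ₁ = 181 kmol/h.
Outlet amounts (n = n₀ + Σ ν·ξ):
  D: 487 − 1(181) − 1(26.94) = 279.1
  F: 0 + 1(181) = 181
  E: 0 + 2(26.94) = 53.87
  A: 0 + 2(26.94) = 53.87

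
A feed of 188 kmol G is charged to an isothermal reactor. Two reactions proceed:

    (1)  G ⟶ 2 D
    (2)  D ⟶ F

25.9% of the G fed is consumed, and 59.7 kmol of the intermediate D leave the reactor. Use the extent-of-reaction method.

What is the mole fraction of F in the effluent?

Conversion of G: G consumed = 1ξ₁ = 0.259 × 188 → ξ₁ = 48.69 kmol.
D balance: n_D = 0 + 2ξ₁ − 1ξ₂ = 59.7 → ξ₂ = (2·48.69 − 59.7)/1 = 37.68 kmol.
Outlet amounts (n = n₀ + Σ ν·ξ):
  G: 188 − 1(48.69) = 139.3
  D: 0 + 2(48.69) − 1(37.68) = 59.7
  F: 0 + 1(37.68) = 37.68
Total out = 236.7 kmol; y_F = 37.68 / 236.7 = 0.1592.

0.159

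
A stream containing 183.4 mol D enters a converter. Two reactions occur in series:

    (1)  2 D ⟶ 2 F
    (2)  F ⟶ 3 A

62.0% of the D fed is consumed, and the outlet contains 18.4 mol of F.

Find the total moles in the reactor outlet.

374 mol

Conversion of D: D consumed = 2ξ₁ = 0.62 × 183.4 → ξ₁ = 56.85 mol.
F balance: n_F = 0 + 2ξ₁ − 1ξ₂ = 18.4 → ξ₂ = (2·56.85 − 18.4)/1 = 95.31 mol.
Outlet amounts (n = n₀ + Σ ν·ξ):
  D: 183.4 − 2(56.85) = 69.69
  F: 0 + 2(56.85) − 1(95.31) = 18.4
  A: 0 + 3(95.31) = 285.9
Total out = 69.69 + 18.4 + 285.9 = 374 mol.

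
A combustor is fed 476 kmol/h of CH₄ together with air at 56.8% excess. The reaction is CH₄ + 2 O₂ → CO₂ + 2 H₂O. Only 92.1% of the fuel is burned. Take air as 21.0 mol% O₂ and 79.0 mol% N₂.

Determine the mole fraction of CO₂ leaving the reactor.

0.0578

Stoichiometric O₂ = 2 × 476 = 952 kmol/h; O₂ fed = 952 × 1.568 = 1493 kmol/h.
N₂ fed = 1493 × 79/21 = 5616 kmol/h.
Fuel reacted = 0.921 × 476 → ξ = 438.4 kmol/h.
Outlet (n = n₀ + ν ξ):
  CH₄: 476 − 1(438.4) = 37.6
  O₂: 1493 − 2(438.4) = 615.9
  N₂: 5616 (inert)
  CO₂: 0 + 1(438.4) = 438.4
  H₂O: 0 + 2(438.4) = 876.8
Total out = 7584 kmol/h; y_CO₂ = 438.4 / 7584 = 0.0578.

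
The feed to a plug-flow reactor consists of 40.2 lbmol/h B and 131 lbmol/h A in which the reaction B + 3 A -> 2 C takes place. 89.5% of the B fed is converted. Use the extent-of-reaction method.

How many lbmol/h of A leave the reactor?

23.1 lbmol/h

B reacted = 0.895 × 40.2 = 35.98 lbmol/h; ν_B = −1, so ξ = 35.98/1 = 35.98 lbmol/h.
Outlet amounts (n = n₀ + ν ξ):
  B: 40.2 − 1(35.98) = 4.221
  A: 131 − 3(35.98) = 23.06
  C: 0 + 2(35.98) = 71.96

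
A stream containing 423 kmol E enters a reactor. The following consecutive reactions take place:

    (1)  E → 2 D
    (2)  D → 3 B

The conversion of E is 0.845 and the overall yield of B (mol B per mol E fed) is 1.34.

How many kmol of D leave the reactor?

526 kmol

Conversion of E: E consumed = 1ξ₁ = 0.845 × 423 → ξ₁ = 357.4 kmol.
Yield of B: 3ξ₂ / 423 = 1.34 → ξ₂ = 188.9 kmol.
Outlet amounts (n = n₀ + Σ ν·ξ):
  E: 423 − 1(357.4) = 65.56
  D: 0 + 2(357.4) − 1(188.9) = 525.9
  B: 0 + 3(188.9) = 566.8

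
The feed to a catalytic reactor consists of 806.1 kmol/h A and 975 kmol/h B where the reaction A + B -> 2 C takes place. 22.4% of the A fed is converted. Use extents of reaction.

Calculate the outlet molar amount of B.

A reacted = 0.224 × 806.1 = 180.6 kmol/h; ν_A = −1, so ξ = 180.6/1 = 180.6 kmol/h.
Outlet amounts (n = n₀ + ν ξ):
  A: 806.1 − 1(180.6) = 625.5
  B: 975 − 1(180.6) = 794.4
  C: 0 + 2(180.6) = 361.1

794 kmol/h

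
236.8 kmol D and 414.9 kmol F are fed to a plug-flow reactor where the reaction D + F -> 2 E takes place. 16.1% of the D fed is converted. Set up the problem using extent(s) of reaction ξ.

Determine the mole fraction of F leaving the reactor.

D reacted = 0.161 × 236.8 = 38.12 kmol; ν_D = −1, so ξ = 38.12/1 = 38.12 kmol.
Outlet amounts (n = n₀ + ν ξ):
  D: 236.8 − 1(38.12) = 198.7
  F: 414.9 − 1(38.12) = 376.8
  E: 0 + 2(38.12) = 76.25
Total out = 651.7 kmol; y_F = 376.8 / 651.7 = 0.5781.

0.578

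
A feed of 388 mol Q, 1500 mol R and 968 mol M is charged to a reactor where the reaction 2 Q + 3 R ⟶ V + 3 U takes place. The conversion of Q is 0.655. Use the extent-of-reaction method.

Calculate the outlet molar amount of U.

381 mol

Q reacted = 0.655 × 388 = 254.1 mol; ν_Q = −2, so ξ = 254.1/2 = 127.1 mol.
Outlet amounts (n = n₀ + ν ξ):
  Q: 388 − 2(127.1) = 133.9
  R: 1500 − 3(127.1) = 1119
  V: 0 + 1(127.1) = 127.1
  U: 0 + 3(127.1) = 381.2
  M: 968 (inert)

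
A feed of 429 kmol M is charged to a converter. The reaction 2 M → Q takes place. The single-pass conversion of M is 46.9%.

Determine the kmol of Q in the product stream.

M reacted = 0.469 × 429 = 201.2 kmol; ν_M = −2, so ξ = 201.2/2 = 100.6 kmol.
Outlet amounts (n = n₀ + ν ξ):
  M: 429 − 2(100.6) = 227.8
  Q: 0 + 1(100.6) = 100.6

101 kmol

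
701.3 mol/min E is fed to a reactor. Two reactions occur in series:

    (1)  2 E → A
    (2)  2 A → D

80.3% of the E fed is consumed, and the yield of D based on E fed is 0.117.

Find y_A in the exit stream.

0.348

Conversion of E: E consumed = 2ξ₁ = 0.803 × 701.3 → ξ₁ = 281.6 mol/min.
Yield of D: 1ξ₂ / 701.3 = 0.117 → ξ₂ = 82.05 mol/min.
Outlet amounts (n = n₀ + Σ ν·ξ):
  E: 701.3 − 2(281.6) = 138.2
  A: 0 + 1(281.6) − 2(82.05) = 117.5
  D: 0 + 1(82.05) = 82.05
Total out = 337.7 mol/min; y_A = 117.5 / 337.7 = 0.3479.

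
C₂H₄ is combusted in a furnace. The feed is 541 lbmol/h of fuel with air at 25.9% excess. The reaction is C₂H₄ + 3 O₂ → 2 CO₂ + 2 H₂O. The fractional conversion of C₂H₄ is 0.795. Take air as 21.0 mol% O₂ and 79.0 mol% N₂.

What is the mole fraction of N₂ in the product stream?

0.748

Stoichiometric O₂ = 3 × 541 = 1623 lbmol/h; O₂ fed = 1623 × 1.259 = 2043 lbmol/h.
N₂ fed = 2043 × 79/21 = 7687 lbmol/h.
Fuel reacted = 0.795 × 541 → ξ = 430.1 lbmol/h.
Outlet (n = n₀ + ν ξ):
  C₂H₄: 541 − 1(430.1) = 110.9
  O₂: 2043 − 3(430.1) = 753.1
  N₂: 7687 (inert)
  CO₂: 0 + 2(430.1) = 860.2
  H₂O: 0 + 2(430.1) = 860.2
Total out = 10270 lbmol/h; y_N₂ = 7687 / 10270 = 0.7484.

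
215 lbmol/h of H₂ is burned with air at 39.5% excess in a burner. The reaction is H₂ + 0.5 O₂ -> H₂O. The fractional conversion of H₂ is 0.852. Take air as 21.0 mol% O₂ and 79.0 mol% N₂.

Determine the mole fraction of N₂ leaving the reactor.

0.674

Stoichiometric O₂ = 0.5 × 215 = 107.5 lbmol/h; O₂ fed = 107.5 × 1.395 = 150 lbmol/h.
N₂ fed = 150 × 79/21 = 564.1 lbmol/h.
Fuel reacted = 0.852 × 215 → ξ = 183.2 lbmol/h.
Outlet (n = n₀ + ν ξ):
  H₂: 215 − 1(183.2) = 31.82
  O₂: 150 − 0.5(183.2) = 58.37
  N₂: 564.1 (inert)
  H₂O: 0 + 1(183.2) = 183.2
Total out = 837.5 lbmol/h; y_N₂ = 564.1 / 837.5 = 0.6736.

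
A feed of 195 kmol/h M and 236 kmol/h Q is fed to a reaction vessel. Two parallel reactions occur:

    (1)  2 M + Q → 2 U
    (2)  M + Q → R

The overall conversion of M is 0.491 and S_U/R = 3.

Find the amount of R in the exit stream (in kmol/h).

23.9 kmol/h

Conversion of M: M consumed = 0.491 × 195 = 95.75 kmol/h = 2ξ₁ + 1ξ₂.
Selectivity: 2ξ₁ / (1ξ₂) = 3 → ξ₁ = 1.5 ξ₂.
Substitute: (2·1.5 + 1) ξ₂ = 95.75 → ξ₂ = 23.94 kmol/h, ξ₁ = 35.9 kmol/h.
Outlet amounts (n = n₀ + Σ ν·ξ):
  M: 195 − 2(35.9) − 1(23.94) = 99.25
  Q: 236 − 1(35.9) − 1(23.94) = 176.2
  U: 0 + 2(35.9) = 71.81
  R: 0 + 1(23.94) = 23.94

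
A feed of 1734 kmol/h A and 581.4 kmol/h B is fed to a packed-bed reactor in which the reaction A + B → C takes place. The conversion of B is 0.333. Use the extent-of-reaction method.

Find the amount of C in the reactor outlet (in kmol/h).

194 kmol/h

B reacted = 0.333 × 581.4 = 193.6 kmol/h; ν_B = −1, so ξ = 193.6/1 = 193.6 kmol/h.
Outlet amounts (n = n₀ + ν ξ):
  A: 1734 − 1(193.6) = 1540
  B: 581.4 − 1(193.6) = 387.8
  C: 0 + 1(193.6) = 193.6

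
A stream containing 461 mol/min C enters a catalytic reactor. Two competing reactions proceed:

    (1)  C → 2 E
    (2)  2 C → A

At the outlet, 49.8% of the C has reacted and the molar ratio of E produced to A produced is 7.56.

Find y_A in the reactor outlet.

0.0695

Conversion of C: C consumed = 0.498 × 461 = 229.6 mol/min = 1ξ₁ + 2ξ₂.
Selectivity: 2ξ₁ / (1ξ₂) = 7.56 → ξ₁ = 3.78 ξ₂.
Substitute: (1·3.78 + 2) ξ₂ = 229.6 → ξ₂ = 39.72 mol/min, ξ₁ = 150.1 mol/min.
Outlet amounts (n = n₀ + Σ ν·ξ):
  C: 461 − 1(150.1) − 2(39.72) = 231.4
  E: 0 + 2(150.1) = 300.3
  A: 0 + 1(39.72) = 39.72
Total out = 571.4 mol/min; y_A = 39.72 / 571.4 = 0.06951.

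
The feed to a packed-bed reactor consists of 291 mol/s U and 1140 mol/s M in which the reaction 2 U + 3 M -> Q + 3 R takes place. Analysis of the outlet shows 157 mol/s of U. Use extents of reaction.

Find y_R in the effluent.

For U: n = n₀ − 2ξ → 157 = 291 − 2ξ, giving ξ = 67 mol/s.
Outlet amounts (n = n₀ + ν ξ):
  U: 291 − 2(67) = 157
  M: 1140 − 3(67) = 939
  Q: 0 + 1(67) = 67
  R: 0 + 3(67) = 201
Total out = 1364 mol/s; y_R = 201 / 1364 = 0.1474.

0.147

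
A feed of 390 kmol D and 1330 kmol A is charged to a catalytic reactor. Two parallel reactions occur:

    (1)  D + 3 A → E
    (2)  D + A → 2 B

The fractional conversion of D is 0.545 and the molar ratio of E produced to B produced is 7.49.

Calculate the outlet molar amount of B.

Conversion of D: D consumed = 0.545 × 390 = 212.6 kmol = 1ξ₁ + 1ξ₂.
Selectivity: 1ξ₁ / (2ξ₂) = 7.49 → ξ₁ = 14.98 ξ₂.
Substitute: (1·14.98 + 1) ξ₂ = 212.6 → ξ₂ = 13.3 kmol, ξ₁ = 199.2 kmol.
Outlet amounts (n = n₀ + Σ ν·ξ):
  D: 390 − 1(199.2) − 1(13.3) = 177.4
  A: 1330 − 3(199.2) − 1(13.3) = 719
  E: 0 + 1(199.2) = 199.2
  B: 0 + 2(13.3) = 26.6

26.6 kmol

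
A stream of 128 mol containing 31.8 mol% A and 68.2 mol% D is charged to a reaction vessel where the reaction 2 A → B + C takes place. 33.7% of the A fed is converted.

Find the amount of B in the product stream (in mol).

6.86 mol

A reacted = 0.337 × 40.7 = 13.72 mol; ν_A = −2, so ξ = 13.72/2 = 6.859 mol.
Outlet amounts (n = n₀ + ν ξ):
  A: 40.7 − 2(6.859) = 26.99
  B: 0 + 1(6.859) = 6.859
  C: 0 + 1(6.859) = 6.859
  D: 87.3 (inert)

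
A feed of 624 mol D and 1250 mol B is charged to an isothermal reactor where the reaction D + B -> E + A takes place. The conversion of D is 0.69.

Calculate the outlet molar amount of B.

819 mol

D reacted = 0.69 × 624 = 430.6 mol; ν_D = −1, so ξ = 430.6/1 = 430.6 mol.
Outlet amounts (n = n₀ + ν ξ):
  D: 624 − 1(430.6) = 193.4
  B: 1250 − 1(430.6) = 819.4
  E: 0 + 1(430.6) = 430.6
  A: 0 + 1(430.6) = 430.6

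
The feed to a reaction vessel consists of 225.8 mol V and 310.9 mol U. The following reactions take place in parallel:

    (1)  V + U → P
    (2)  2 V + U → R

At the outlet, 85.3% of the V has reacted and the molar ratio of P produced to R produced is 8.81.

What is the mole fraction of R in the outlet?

Conversion of V: V consumed = 0.853 × 225.8 = 192.6 mol = 1ξ₁ + 2ξ₂.
Selectivity: 1ξ₁ / (1ξ₂) = 8.81 → ξ₁ = 8.81 ξ₂.
Substitute: (1·8.81 + 2) ξ₂ = 192.6 → ξ₂ = 17.82 mol, ξ₁ = 157 mol.
Outlet amounts (n = n₀ + Σ ν·ξ):
  V: 225.8 − 1(157) − 2(17.82) = 33.19
  U: 310.9 − 1(157) − 1(17.82) = 136.1
  P: 0 + 1(157) = 157
  R: 0 + 1(17.82) = 17.82
Total out = 344.1 mol; y_R = 17.82 / 344.1 = 0.05178.

0.0518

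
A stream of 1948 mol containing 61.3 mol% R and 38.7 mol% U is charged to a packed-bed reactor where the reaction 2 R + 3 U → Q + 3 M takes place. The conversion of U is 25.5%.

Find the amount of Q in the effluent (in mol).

U reacted = 0.255 × 753.9 = 192.2 mol; ν_U = −3, so ξ = 192.2/3 = 64.08 mol.
Outlet amounts (n = n₀ + ν ξ):
  R: 1194 − 2(64.08) = 1066
  U: 753.9 − 3(64.08) = 561.6
  Q: 0 + 1(64.08) = 64.08
  M: 0 + 3(64.08) = 192.2

64.1 mol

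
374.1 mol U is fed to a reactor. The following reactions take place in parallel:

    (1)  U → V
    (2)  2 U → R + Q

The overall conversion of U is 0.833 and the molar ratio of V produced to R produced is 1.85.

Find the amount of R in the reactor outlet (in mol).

Conversion of U: U consumed = 0.833 × 374.1 = 311.6 mol = 1ξ₁ + 2ξ₂.
Selectivity: 1ξ₁ / (1ξ₂) = 1.85 → ξ₁ = 1.85 ξ₂.
Substitute: (1·1.85 + 2) ξ₂ = 311.6 → ξ₂ = 80.94 mol, ξ₁ = 149.7 mol.
Outlet amounts (n = n₀ + Σ ν·ξ):
  U: 374.1 − 1(149.7) − 2(80.94) = 62.47
  V: 0 + 1(149.7) = 149.7
  R: 0 + 1(80.94) = 80.94
  Q: 0 + 1(80.94) = 80.94

80.9 mol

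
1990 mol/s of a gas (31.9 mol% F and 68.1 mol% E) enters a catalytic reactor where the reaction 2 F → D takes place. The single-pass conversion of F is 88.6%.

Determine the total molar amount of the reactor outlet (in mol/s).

F reacted = 0.886 × 634.8 = 562.4 mol/s; ν_F = −2, so ξ = 562.4/2 = 281.2 mol/s.
Outlet amounts (n = n₀ + ν ξ):
  F: 634.8 − 2(281.2) = 72.37
  D: 0 + 1(281.2) = 281.2
  E: 1355 (inert)
Total out = 72.37 + 281.2 + 1355 = 1709 mol/s.

1710 mol/s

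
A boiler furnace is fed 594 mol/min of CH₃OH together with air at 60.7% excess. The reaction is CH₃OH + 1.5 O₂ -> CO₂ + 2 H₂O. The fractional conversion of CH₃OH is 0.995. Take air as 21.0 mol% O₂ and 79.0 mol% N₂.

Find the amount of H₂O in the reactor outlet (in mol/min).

Stoichiometric O₂ = 1.5 × 594 = 891 mol/min; O₂ fed = 891 × 1.607 = 1432 mol/min.
N₂ fed = 1432 × 79/21 = 5386 mol/min.
Fuel reacted = 0.995 × 594 → ξ = 591 mol/min.
Outlet (n = n₀ + ν ξ):
  CH₃OH: 594 − 1(591) = 2.97
  O₂: 1432 − 1.5(591) = 545.3
  N₂: 5386 (inert)
  CO₂: 0 + 1(591) = 591
  H₂O: 0 + 2(591) = 1182

1180 mol/min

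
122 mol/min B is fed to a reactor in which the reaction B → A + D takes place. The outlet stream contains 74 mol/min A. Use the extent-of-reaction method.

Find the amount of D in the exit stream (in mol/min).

For A: n = n₀ + 1ξ → 74 = 0 + 1ξ, giving ξ = 74 mol/min.
Outlet amounts (n = n₀ + ν ξ):
  B: 122 − 1(74) = 48
  A: 0 + 1(74) = 74
  D: 0 + 1(74) = 74

74 mol/min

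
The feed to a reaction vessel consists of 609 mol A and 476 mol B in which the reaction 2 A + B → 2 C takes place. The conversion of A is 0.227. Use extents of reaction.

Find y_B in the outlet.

0.401

A reacted = 0.227 × 609 = 138.2 mol; ν_A = −2, so ξ = 138.2/2 = 69.12 mol.
Outlet amounts (n = n₀ + ν ξ):
  A: 609 − 2(69.12) = 470.8
  B: 476 − 1(69.12) = 406.9
  C: 0 + 2(69.12) = 138.2
Total out = 1016 mol; y_B = 406.9 / 1016 = 0.4005.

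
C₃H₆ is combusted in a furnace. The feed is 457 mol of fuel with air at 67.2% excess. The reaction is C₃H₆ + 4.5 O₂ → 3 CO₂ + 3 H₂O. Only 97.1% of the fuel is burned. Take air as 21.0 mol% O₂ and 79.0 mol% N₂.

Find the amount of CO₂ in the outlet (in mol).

1330 mol

Stoichiometric O₂ = 4.5 × 457 = 2056 mol; O₂ fed = 2056 × 1.672 = 3438 mol.
N₂ fed = 3438 × 79/21 = 12940 mol.
Fuel reacted = 0.971 × 457 → ξ = 443.7 mol.
Outlet (n = n₀ + ν ξ):
  C₃H₆: 457 − 1(443.7) = 13.25
  O₂: 3438 − 4.5(443.7) = 1442
  N₂: 12940 (inert)
  CO₂: 0 + 3(443.7) = 1331
  H₂O: 0 + 3(443.7) = 1331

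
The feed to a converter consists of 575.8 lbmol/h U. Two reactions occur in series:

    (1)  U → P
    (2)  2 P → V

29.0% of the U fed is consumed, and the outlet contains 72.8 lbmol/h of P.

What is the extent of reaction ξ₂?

Conversion of U: U consumed = 1ξ₁ = 0.29 × 575.8 → ξ₁ = 167 lbmol/h.
P balance: n_P = 0 + 1ξ₁ − 2ξ₂ = 72.8 → ξ₂ = (1·167 − 72.8)/2 = 47.09 lbmol/h.
Outlet amounts (n = n₀ + Σ ν·ξ):
  U: 575.8 − 1(167) = 408.8
  P: 0 + 1(167) − 2(47.09) = 72.8
  V: 0 + 1(47.09) = 47.09

ξ₂ = 47.1 lbmol/h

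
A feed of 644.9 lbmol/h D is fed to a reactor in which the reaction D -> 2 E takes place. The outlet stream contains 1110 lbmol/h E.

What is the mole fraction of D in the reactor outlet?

0.0749

For E: n = n₀ + 2ξ → 1110 = 0 + 2ξ, giving ξ = 555 lbmol/h.
Outlet amounts (n = n₀ + ν ξ):
  D: 644.9 − 1(555) = 89.9
  E: 0 + 2(555) = 1110
Total out = 1200 lbmol/h; y_D = 89.9 / 1200 = 0.07492.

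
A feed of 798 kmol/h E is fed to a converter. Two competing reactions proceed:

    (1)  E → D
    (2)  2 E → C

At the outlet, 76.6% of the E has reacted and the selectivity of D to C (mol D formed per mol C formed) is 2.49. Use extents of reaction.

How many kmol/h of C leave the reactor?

136 kmol/h

Conversion of E: E consumed = 0.766 × 798 = 611.3 kmol/h = 1ξ₁ + 2ξ₂.
Selectivity: 1ξ₁ / (1ξ₂) = 2.49 → ξ₁ = 2.49 ξ₂.
Substitute: (1·2.49 + 2) ξ₂ = 611.3 → ξ₂ = 136.1 kmol/h, ξ₁ = 339 kmol/h.
Outlet amounts (n = n₀ + Σ ν·ξ):
  E: 798 − 1(339) − 2(136.1) = 186.7
  D: 0 + 1(339) = 339
  C: 0 + 1(136.1) = 136.1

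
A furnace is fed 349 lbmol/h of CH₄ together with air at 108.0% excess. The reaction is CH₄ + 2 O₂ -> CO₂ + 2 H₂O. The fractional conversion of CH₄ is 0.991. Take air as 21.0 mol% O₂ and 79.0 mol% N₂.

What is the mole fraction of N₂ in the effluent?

Stoichiometric O₂ = 2 × 349 = 698 lbmol/h; O₂ fed = 698 × 2.080 = 1452 lbmol/h.
N₂ fed = 1452 × 79/21 = 5462 lbmol/h.
Fuel reacted = 0.991 × 349 → ξ = 345.9 lbmol/h.
Outlet (n = n₀ + ν ξ):
  CH₄: 349 − 1(345.9) = 3.141
  O₂: 1452 − 2(345.9) = 760.1
  N₂: 5462 (inert)
  CO₂: 0 + 1(345.9) = 345.9
  H₂O: 0 + 2(345.9) = 691.7
Total out = 7263 lbmol/h; y_N₂ = 5462 / 7263 = 0.752.

0.752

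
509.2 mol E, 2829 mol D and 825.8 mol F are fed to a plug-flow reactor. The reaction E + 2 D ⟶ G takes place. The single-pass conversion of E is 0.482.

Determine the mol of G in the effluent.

245 mol

E reacted = 0.482 × 509.2 = 245.4 mol; ν_E = −1, so ξ = 245.4/1 = 245.4 mol.
Outlet amounts (n = n₀ + ν ξ):
  E: 509.2 − 1(245.4) = 263.8
  D: 2829 − 2(245.4) = 2338
  G: 0 + 1(245.4) = 245.4
  F: 825.8 (inert)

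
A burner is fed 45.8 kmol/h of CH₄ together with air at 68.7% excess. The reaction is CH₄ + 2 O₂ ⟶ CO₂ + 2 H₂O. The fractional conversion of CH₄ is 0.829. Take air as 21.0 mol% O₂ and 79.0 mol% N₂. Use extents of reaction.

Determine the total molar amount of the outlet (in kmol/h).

782 kmol/h

Stoichiometric O₂ = 2 × 45.8 = 91.6 kmol/h; O₂ fed = 91.6 × 1.687 = 154.5 kmol/h.
N₂ fed = 154.5 × 79/21 = 581.3 kmol/h.
Fuel reacted = 0.829 × 45.8 → ξ = 37.97 kmol/h.
Outlet (n = n₀ + ν ξ):
  CH₄: 45.8 − 1(37.97) = 7.832
  O₂: 154.5 − 2(37.97) = 78.59
  N₂: 581.3 (inert)
  CO₂: 0 + 1(37.97) = 37.97
  H₂O: 0 + 2(37.97) = 75.94
Total out = 7.832 + 78.59 + 581.3 + 37.97 + 75.94 = 781.7 kmol/h.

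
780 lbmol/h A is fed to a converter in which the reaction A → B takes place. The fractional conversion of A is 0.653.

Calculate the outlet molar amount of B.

A reacted = 0.653 × 780 = 509.3 lbmol/h; ν_A = −1, so ξ = 509.3/1 = 509.3 lbmol/h.
Outlet amounts (n = n₀ + ν ξ):
  A: 780 − 1(509.3) = 270.7
  B: 0 + 1(509.3) = 509.3

509 lbmol/h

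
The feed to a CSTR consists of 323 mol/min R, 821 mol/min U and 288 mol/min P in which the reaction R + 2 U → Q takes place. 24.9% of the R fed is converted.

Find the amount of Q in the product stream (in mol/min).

R reacted = 0.249 × 323 = 80.43 mol/min; ν_R = −1, so ξ = 80.43/1 = 80.43 mol/min.
Outlet amounts (n = n₀ + ν ξ):
  R: 323 − 1(80.43) = 242.6
  U: 821 − 2(80.43) = 660.1
  Q: 0 + 1(80.43) = 80.43
  P: 288 (inert)

80.4 mol/min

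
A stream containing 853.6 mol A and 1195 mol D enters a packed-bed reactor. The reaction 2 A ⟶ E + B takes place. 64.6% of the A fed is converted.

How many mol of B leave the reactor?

276 mol

A reacted = 0.646 × 853.6 = 551.4 mol; ν_A = −2, so ξ = 551.4/2 = 275.7 mol.
Outlet amounts (n = n₀ + ν ξ):
  A: 853.6 − 2(275.7) = 302.2
  E: 0 + 1(275.7) = 275.7
  B: 0 + 1(275.7) = 275.7
  D: 1195 (inert)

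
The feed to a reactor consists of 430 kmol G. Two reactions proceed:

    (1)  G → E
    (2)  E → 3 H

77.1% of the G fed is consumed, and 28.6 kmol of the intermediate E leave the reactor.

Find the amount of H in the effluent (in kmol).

Conversion of G: G consumed = 1ξ₁ = 0.771 × 430 → ξ₁ = 331.5 kmol.
E balance: n_E = 0 + 1ξ₁ − 1ξ₂ = 28.6 → ξ₂ = (1·331.5 − 28.6)/1 = 302.9 kmol.
Outlet amounts (n = n₀ + Σ ν·ξ):
  G: 430 − 1(331.5) = 98.47
  E: 0 + 1(331.5) − 1(302.9) = 28.6
  H: 0 + 3(302.9) = 908.8

909 kmol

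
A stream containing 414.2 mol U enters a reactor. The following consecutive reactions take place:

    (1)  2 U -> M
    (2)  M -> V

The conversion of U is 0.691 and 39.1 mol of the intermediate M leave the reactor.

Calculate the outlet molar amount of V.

104 mol

Conversion of U: U consumed = 2ξ₁ = 0.691 × 414.2 → ξ₁ = 143.1 mol.
M balance: n_M = 0 + 1ξ₁ − 1ξ₂ = 39.1 → ξ₂ = (1·143.1 − 39.1)/1 = 104 mol.
Outlet amounts (n = n₀ + Σ ν·ξ):
  U: 414.2 − 2(143.1) = 128
  M: 0 + 1(143.1) − 1(104) = 39.1
  V: 0 + 1(104) = 104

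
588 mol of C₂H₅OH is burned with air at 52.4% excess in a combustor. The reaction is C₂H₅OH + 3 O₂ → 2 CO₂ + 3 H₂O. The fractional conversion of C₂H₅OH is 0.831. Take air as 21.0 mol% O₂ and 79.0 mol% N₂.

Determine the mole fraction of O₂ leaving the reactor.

0.0881

Stoichiometric O₂ = 3 × 588 = 1764 mol; O₂ fed = 1764 × 1.524 = 2688 mol.
N₂ fed = 2688 × 79/21 = 10110 mol.
Fuel reacted = 0.831 × 588 → ξ = 488.6 mol.
Outlet (n = n₀ + ν ξ):
  C₂H₅OH: 588 − 1(488.6) = 99.37
  O₂: 2688 − 3(488.6) = 1222
  N₂: 10110 (inert)
  CO₂: 0 + 2(488.6) = 977.3
  H₂O: 0 + 3(488.6) = 1466
Total out = 13880 mol; y_O₂ = 1222 / 13880 = 0.08808.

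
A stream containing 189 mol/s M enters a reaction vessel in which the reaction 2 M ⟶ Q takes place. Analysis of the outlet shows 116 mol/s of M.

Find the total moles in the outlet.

For M: n = n₀ − 2ξ → 116 = 189 − 2ξ, giving ξ = 36.5 mol/s.
Outlet amounts (n = n₀ + ν ξ):
  M: 189 − 2(36.5) = 116
  Q: 0 + 1(36.5) = 36.5
Total out = 116 + 36.5 = 152.5 mol/s.

152 mol/s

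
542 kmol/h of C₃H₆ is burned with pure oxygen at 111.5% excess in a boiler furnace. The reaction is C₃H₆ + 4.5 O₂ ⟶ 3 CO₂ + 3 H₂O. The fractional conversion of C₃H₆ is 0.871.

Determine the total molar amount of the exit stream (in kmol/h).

Stoichiometric O₂ = 4.5 × 542 = 2439 kmol/h; O₂ fed = 2439 × 2.115 = 5158 kmol/h.
Fuel reacted = 0.871 × 542 → ξ = 472.1 kmol/h.
Outlet (n = n₀ + ν ξ):
  C₃H₆: 542 − 1(472.1) = 69.92
  O₂: 5158 − 4.5(472.1) = 3034
  CO₂: 0 + 3(472.1) = 1416
  H₂O: 0 + 3(472.1) = 1416
Total out = 69.92 + 3034 + 1416 + 1416 = 5937 kmol/h.

5940 kmol/h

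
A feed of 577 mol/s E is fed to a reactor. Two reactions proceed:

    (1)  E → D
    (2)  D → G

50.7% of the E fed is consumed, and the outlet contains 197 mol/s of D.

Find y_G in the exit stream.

0.166

Conversion of E: E consumed = 1ξ₁ = 0.507 × 577 → ξ₁ = 292.5 mol/s.
D balance: n_D = 0 + 1ξ₁ − 1ξ₂ = 197 → ξ₂ = (1·292.5 − 197)/1 = 95.54 mol/s.
Outlet amounts (n = n₀ + Σ ν·ξ):
  E: 577 − 1(292.5) = 284.5
  D: 0 + 1(292.5) − 1(95.54) = 197
  G: 0 + 1(95.54) = 95.54
Total out = 577 mol/s; y_G = 95.54 / 577 = 0.1656.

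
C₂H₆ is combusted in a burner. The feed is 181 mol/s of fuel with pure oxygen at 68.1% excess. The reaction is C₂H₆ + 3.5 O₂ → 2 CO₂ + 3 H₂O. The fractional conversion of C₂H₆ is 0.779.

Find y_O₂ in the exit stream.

0.434

Stoichiometric O₂ = 3.5 × 181 = 633.5 mol/s; O₂ fed = 633.5 × 1.681 = 1065 mol/s.
Fuel reacted = 0.779 × 181 → ξ = 141 mol/s.
Outlet (n = n₀ + ν ξ):
  C₂H₆: 181 − 1(141) = 40
  O₂: 1065 − 3.5(141) = 571.4
  CO₂: 0 + 2(141) = 282
  H₂O: 0 + 3(141) = 423
Total out = 1316 mol/s; y_O₂ = 571.4 / 1316 = 0.4341.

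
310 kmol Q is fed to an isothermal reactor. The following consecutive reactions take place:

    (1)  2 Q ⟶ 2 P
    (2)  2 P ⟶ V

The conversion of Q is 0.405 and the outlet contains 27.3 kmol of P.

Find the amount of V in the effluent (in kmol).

49.1 kmol

Conversion of Q: Q consumed = 2ξ₁ = 0.405 × 310 → ξ₁ = 62.78 kmol.
P balance: n_P = 0 + 2ξ₁ − 2ξ₂ = 27.3 → ξ₂ = (2·62.78 − 27.3)/2 = 49.13 kmol.
Outlet amounts (n = n₀ + Σ ν·ξ):
  Q: 310 − 2(62.78) = 184.4
  P: 0 + 2(62.78) − 2(49.13) = 27.3
  V: 0 + 1(49.13) = 49.13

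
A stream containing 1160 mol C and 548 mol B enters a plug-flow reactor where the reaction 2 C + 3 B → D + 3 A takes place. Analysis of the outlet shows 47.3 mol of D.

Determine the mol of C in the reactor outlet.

1070 mol

For D: n = n₀ + 1ξ → 47.3 = 0 + 1ξ, giving ξ = 47.3 mol.
Outlet amounts (n = n₀ + ν ξ):
  C: 1160 − 2(47.3) = 1065
  B: 548 − 3(47.3) = 406.1
  D: 0 + 1(47.3) = 47.3
  A: 0 + 3(47.3) = 141.9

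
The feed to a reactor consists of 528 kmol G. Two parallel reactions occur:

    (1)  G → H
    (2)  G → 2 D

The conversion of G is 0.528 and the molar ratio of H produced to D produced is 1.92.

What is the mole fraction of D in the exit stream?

Conversion of G: G consumed = 0.528 × 528 = 278.8 kmol = 1ξ₁ + 1ξ₂.
Selectivity: 1ξ₁ / (2ξ₂) = 1.92 → ξ₁ = 3.84 ξ₂.
Substitute: (1·3.84 + 1) ξ₂ = 278.8 → ξ₂ = 57.6 kmol, ξ₁ = 221.2 kmol.
Outlet amounts (n = n₀ + Σ ν·ξ):
  G: 528 − 1(221.2) − 1(57.6) = 249.2
  H: 0 + 1(221.2) = 221.2
  D: 0 + 2(57.6) = 115.2
Total out = 585.6 kmol; y_D = 115.2 / 585.6 = 0.1967.

0.197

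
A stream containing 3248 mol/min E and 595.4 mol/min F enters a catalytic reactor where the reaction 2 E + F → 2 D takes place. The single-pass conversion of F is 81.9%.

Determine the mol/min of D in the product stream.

F reacted = 0.819 × 595.4 = 487.6 mol/min; ν_F = −1, so ξ = 487.6/1 = 487.6 mol/min.
Outlet amounts (n = n₀ + ν ξ):
  E: 3248 − 2(487.6) = 2273
  F: 595.4 − 1(487.6) = 107.8
  D: 0 + 2(487.6) = 975.3

975 mol/min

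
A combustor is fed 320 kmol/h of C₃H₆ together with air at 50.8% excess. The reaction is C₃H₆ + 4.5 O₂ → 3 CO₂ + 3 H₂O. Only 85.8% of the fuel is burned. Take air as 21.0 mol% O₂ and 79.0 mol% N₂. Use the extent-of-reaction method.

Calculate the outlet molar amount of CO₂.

Stoichiometric O₂ = 4.5 × 320 = 1440 kmol/h; O₂ fed = 1440 × 1.508 = 2172 kmol/h.
N₂ fed = 2172 × 79/21 = 8169 kmol/h.
Fuel reacted = 0.858 × 320 → ξ = 274.6 kmol/h.
Outlet (n = n₀ + ν ξ):
  C₃H₆: 320 − 1(274.6) = 45.44
  O₂: 2172 − 4.5(274.6) = 936
  N₂: 8169 (inert)
  CO₂: 0 + 3(274.6) = 823.7
  H₂O: 0 + 3(274.6) = 823.7

824 kmol/h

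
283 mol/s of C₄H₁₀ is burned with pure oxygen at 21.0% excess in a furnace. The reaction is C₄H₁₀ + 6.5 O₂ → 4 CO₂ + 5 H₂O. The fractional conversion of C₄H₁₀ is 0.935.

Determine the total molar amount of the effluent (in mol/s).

Stoichiometric O₂ = 6.5 × 283 = 1840 mol/s; O₂ fed = 1840 × 1.210 = 2226 mol/s.
Fuel reacted = 0.935 × 283 → ξ = 264.6 mol/s.
Outlet (n = n₀ + ν ξ):
  C₄H₁₀: 283 − 1(264.6) = 18.39
  O₂: 2226 − 6.5(264.6) = 505.9
  CO₂: 0 + 4(264.6) = 1058
  H₂O: 0 + 5(264.6) = 1323
Total out = 18.39 + 505.9 + 1058 + 1323 = 2906 mol/s.

2910 mol/s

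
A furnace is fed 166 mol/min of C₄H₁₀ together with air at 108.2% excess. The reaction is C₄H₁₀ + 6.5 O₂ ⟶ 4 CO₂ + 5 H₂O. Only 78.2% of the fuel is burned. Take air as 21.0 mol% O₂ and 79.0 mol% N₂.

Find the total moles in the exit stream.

11100 mol/min

Stoichiometric O₂ = 6.5 × 166 = 1079 mol/min; O₂ fed = 1079 × 2.082 = 2246 mol/min.
N₂ fed = 2246 × 79/21 = 8451 mol/min.
Fuel reacted = 0.782 × 166 → ξ = 129.8 mol/min.
Outlet (n = n₀ + ν ξ):
  C₄H₁₀: 166 − 1(129.8) = 36.19
  O₂: 2246 − 6.5(129.8) = 1403
  N₂: 8451 (inert)
  CO₂: 0 + 4(129.8) = 519.2
  H₂O: 0 + 5(129.8) = 649.1
Total out = 36.19 + 1403 + 8451 + 519.2 + 649.1 = 11060 mol/min.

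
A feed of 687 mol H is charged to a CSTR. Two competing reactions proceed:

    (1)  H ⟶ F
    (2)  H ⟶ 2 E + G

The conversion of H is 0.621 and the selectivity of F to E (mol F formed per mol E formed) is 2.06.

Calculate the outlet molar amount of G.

83.3 mol

Conversion of H: H consumed = 0.621 × 687 = 426.6 mol = 1ξ₁ + 1ξ₂.
Selectivity: 1ξ₁ / (2ξ₂) = 2.06 → ξ₁ = 4.12 ξ₂.
Substitute: (1·4.12 + 1) ξ₂ = 426.6 → ξ₂ = 83.33 mol, ξ₁ = 343.3 mol.
Outlet amounts (n = n₀ + Σ ν·ξ):
  H: 687 − 1(343.3) − 1(83.33) = 260.4
  F: 0 + 1(343.3) = 343.3
  E: 0 + 2(83.33) = 166.7
  G: 0 + 1(83.33) = 83.33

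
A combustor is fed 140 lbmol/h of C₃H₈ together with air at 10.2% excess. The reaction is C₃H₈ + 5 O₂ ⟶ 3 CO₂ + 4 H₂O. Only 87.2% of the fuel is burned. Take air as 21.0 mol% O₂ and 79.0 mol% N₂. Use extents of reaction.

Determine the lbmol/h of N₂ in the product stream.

Stoichiometric O₂ = 5 × 140 = 700 lbmol/h; O₂ fed = 700 × 1.102 = 771.4 lbmol/h.
N₂ fed = 771.4 × 79/21 = 2902 lbmol/h.
Fuel reacted = 0.872 × 140 → ξ = 122.1 lbmol/h.
Outlet (n = n₀ + ν ξ):
  C₃H₈: 140 − 1(122.1) = 17.92
  O₂: 771.4 − 5(122.1) = 161
  N₂: 2902 (inert)
  CO₂: 0 + 3(122.1) = 366.2
  H₂O: 0 + 4(122.1) = 488.3

2900 lbmol/h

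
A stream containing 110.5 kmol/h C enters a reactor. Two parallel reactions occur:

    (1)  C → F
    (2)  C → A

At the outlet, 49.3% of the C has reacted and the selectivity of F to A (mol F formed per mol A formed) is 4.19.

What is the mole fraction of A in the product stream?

Conversion of C: C consumed = 0.493 × 110.5 = 54.48 kmol/h = 1ξ₁ + 1ξ₂.
Selectivity: 1ξ₁ / (1ξ₂) = 4.19 → ξ₁ = 4.19 ξ₂.
Substitute: (1·4.19 + 1) ξ₂ = 54.48 → ξ₂ = 10.5 kmol/h, ξ₁ = 43.98 kmol/h.
Outlet amounts (n = n₀ + Σ ν·ξ):
  C: 110.5 − 1(43.98) − 1(10.5) = 56.02
  F: 0 + 1(43.98) = 43.98
  A: 0 + 1(10.5) = 10.5
Total out = 110.5 kmol/h; y_A = 10.5 / 110.5 = 0.09499.

0.095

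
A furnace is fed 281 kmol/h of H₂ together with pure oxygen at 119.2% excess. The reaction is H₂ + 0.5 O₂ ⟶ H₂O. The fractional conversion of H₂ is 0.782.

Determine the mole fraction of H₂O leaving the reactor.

0.459

Stoichiometric O₂ = 0.5 × 281 = 140.5 kmol/h; O₂ fed = 140.5 × 2.192 = 308 kmol/h.
Fuel reacted = 0.782 × 281 → ξ = 219.7 kmol/h.
Outlet (n = n₀ + ν ξ):
  H₂: 281 − 1(219.7) = 61.26
  O₂: 308 − 0.5(219.7) = 198.1
  H₂O: 0 + 1(219.7) = 219.7
Total out = 479.1 kmol/h; y_H₂O = 219.7 / 479.1 = 0.4587.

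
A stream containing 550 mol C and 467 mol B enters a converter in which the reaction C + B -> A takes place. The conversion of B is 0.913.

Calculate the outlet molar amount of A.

B reacted = 0.913 × 467 = 426.4 mol; ν_B = −1, so ξ = 426.4/1 = 426.4 mol.
Outlet amounts (n = n₀ + ν ξ):
  C: 550 − 1(426.4) = 123.6
  B: 467 − 1(426.4) = 40.63
  A: 0 + 1(426.4) = 426.4

426 mol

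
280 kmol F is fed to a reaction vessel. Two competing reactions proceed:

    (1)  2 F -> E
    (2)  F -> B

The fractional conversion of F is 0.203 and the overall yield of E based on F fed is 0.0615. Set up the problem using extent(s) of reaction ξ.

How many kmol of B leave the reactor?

Yield of E: 1ξ₁ / 280 = 0.0615 → ξ₁ = 17.22 kmol.
Conversion of F: 2ξ₁ + 1ξ₂ = 0.203 × 280 = 56.84 → ξ₂ = 22.4 kmol.
Outlet amounts (n = n₀ + Σ ν·ξ):
  F: 280 − 2(17.22) − 1(22.4) = 223.2
  E: 0 + 1(17.22) = 17.22
  B: 0 + 1(22.4) = 22.4

22.4 kmol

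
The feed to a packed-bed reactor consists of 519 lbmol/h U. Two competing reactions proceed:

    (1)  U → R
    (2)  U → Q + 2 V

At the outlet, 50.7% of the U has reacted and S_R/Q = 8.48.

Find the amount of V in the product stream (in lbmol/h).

55.5 lbmol/h

Conversion of U: U consumed = 0.507 × 519 = 263.1 lbmol/h = 1ξ₁ + 1ξ₂.
Selectivity: 1ξ₁ / (1ξ₂) = 8.48 → ξ₁ = 8.48 ξ₂.
Substitute: (1·8.48 + 1) ξ₂ = 263.1 → ξ₂ = 27.76 lbmol/h, ξ₁ = 235.4 lbmol/h.
Outlet amounts (n = n₀ + Σ ν·ξ):
  U: 519 − 1(235.4) − 1(27.76) = 255.9
  R: 0 + 1(235.4) = 235.4
  Q: 0 + 1(27.76) = 27.76
  V: 0 + 2(27.76) = 55.51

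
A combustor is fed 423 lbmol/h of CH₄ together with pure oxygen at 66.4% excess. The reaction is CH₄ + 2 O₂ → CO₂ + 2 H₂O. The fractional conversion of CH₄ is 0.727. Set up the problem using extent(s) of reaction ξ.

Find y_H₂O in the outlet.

Stoichiometric O₂ = 2 × 423 = 846 lbmol/h; O₂ fed = 846 × 1.664 = 1408 lbmol/h.
Fuel reacted = 0.727 × 423 → ξ = 307.5 lbmol/h.
Outlet (n = n₀ + ν ξ):
  CH₄: 423 − 1(307.5) = 115.5
  O₂: 1408 − 2(307.5) = 792.7
  CO₂: 0 + 1(307.5) = 307.5
  H₂O: 0 + 2(307.5) = 615
Total out = 1831 lbmol/h; y_H₂O = 615 / 1831 = 0.336.

0.336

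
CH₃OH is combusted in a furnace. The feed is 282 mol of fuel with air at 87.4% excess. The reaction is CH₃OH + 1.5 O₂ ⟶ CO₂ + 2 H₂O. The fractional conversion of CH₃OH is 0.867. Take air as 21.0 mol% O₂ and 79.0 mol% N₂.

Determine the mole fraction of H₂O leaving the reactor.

0.117

Stoichiometric O₂ = 1.5 × 282 = 423 mol; O₂ fed = 423 × 1.874 = 792.7 mol.
N₂ fed = 792.7 × 79/21 = 2982 mol.
Fuel reacted = 0.867 × 282 → ξ = 244.5 mol.
Outlet (n = n₀ + ν ξ):
  CH₃OH: 282 − 1(244.5) = 37.51
  O₂: 792.7 − 1.5(244.5) = 426
  N₂: 2982 (inert)
  CO₂: 0 + 1(244.5) = 244.5
  H₂O: 0 + 2(244.5) = 489
Total out = 4179 mol; y_H₂O = 489 / 4179 = 0.117.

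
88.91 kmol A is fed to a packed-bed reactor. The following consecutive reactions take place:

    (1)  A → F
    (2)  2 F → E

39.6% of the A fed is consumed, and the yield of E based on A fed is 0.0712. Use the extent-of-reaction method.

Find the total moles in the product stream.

82.6 kmol

Conversion of A: A consumed = 1ξ₁ = 0.396 × 88.91 → ξ₁ = 35.21 kmol.
Yield of E: 1ξ₂ / 88.91 = 0.0712 → ξ₂ = 6.33 kmol.
Outlet amounts (n = n₀ + Σ ν·ξ):
  A: 88.91 − 1(35.21) = 53.7
  F: 0 + 1(35.21) − 2(6.33) = 22.55
  E: 0 + 1(6.33) = 6.33
Total out = 53.7 + 22.55 + 6.33 = 82.58 kmol.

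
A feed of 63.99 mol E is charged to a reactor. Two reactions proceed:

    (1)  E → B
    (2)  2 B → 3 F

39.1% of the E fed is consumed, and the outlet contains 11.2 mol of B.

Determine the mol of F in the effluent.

20.7 mol

Conversion of E: E consumed = 1ξ₁ = 0.391 × 63.99 → ξ₁ = 25.02 mol.
B balance: n_B = 0 + 1ξ₁ − 2ξ₂ = 11.2 → ξ₂ = (1·25.02 − 11.2)/2 = 6.91 mol.
Outlet amounts (n = n₀ + Σ ν·ξ):
  E: 63.99 − 1(25.02) = 38.97
  B: 0 + 1(25.02) − 2(6.91) = 11.2
  F: 0 + 3(6.91) = 20.73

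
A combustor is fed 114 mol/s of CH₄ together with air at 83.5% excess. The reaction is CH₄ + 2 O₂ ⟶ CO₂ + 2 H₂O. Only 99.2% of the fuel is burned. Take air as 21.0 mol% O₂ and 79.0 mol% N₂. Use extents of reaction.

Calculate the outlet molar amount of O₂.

Stoichiometric O₂ = 2 × 114 = 228 mol/s; O₂ fed = 228 × 1.835 = 418.4 mol/s.
N₂ fed = 418.4 × 79/21 = 1574 mol/s.
Fuel reacted = 0.992 × 114 → ξ = 113.1 mol/s.
Outlet (n = n₀ + ν ξ):
  CH₄: 114 − 1(113.1) = 0.912
  O₂: 418.4 − 2(113.1) = 192.2
  N₂: 1574 (inert)
  CO₂: 0 + 1(113.1) = 113.1
  H₂O: 0 + 2(113.1) = 226.2

192 mol/s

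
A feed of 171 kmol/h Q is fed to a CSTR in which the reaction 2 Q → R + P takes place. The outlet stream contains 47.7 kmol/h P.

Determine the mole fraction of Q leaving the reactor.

For P: n = n₀ + 1ξ → 47.7 = 0 + 1ξ, giving ξ = 47.7 kmol/h.
Outlet amounts (n = n₀ + ν ξ):
  Q: 171 − 2(47.7) = 75.6
  R: 0 + 1(47.7) = 47.7
  P: 0 + 1(47.7) = 47.7
Total out = 171 kmol/h; y_Q = 75.6 / 171 = 0.4421.

0.442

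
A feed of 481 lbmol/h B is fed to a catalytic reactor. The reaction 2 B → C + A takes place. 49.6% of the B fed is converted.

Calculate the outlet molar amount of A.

B reacted = 0.496 × 481 = 238.6 lbmol/h; ν_B = −2, so ξ = 238.6/2 = 119.3 lbmol/h.
Outlet amounts (n = n₀ + ν ξ):
  B: 481 − 2(119.3) = 242.4
  C: 0 + 1(119.3) = 119.3
  A: 0 + 1(119.3) = 119.3

119 lbmol/h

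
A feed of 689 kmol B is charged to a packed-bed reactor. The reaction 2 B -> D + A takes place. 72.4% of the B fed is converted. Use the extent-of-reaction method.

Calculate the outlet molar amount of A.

B reacted = 0.724 × 689 = 498.8 kmol; ν_B = −2, so ξ = 498.8/2 = 249.4 kmol.
Outlet amounts (n = n₀ + ν ξ):
  B: 689 − 2(249.4) = 190.2
  D: 0 + 1(249.4) = 249.4
  A: 0 + 1(249.4) = 249.4

249 kmol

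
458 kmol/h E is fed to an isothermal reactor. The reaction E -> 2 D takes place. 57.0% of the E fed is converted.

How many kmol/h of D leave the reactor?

522 kmol/h

E reacted = 0.57 × 458 = 261.1 kmol/h; ν_E = −1, so ξ = 261.1/1 = 261.1 kmol/h.
Outlet amounts (n = n₀ + ν ξ):
  E: 458 − 1(261.1) = 196.9
  D: 0 + 2(261.1) = 522.1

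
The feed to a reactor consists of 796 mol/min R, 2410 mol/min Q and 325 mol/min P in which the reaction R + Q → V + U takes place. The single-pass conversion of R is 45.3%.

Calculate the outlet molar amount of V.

R reacted = 0.453 × 796 = 360.6 mol/min; ν_R = −1, so ξ = 360.6/1 = 360.6 mol/min.
Outlet amounts (n = n₀ + ν ξ):
  R: 796 − 1(360.6) = 435.4
  Q: 2410 − 1(360.6) = 2049
  V: 0 + 1(360.6) = 360.6
  U: 0 + 1(360.6) = 360.6
  P: 325 (inert)

361 mol/min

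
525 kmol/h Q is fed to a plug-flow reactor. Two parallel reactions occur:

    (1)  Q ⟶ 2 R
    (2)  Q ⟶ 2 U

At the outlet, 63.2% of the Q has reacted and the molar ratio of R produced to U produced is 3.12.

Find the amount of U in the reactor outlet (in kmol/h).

161 kmol/h

Conversion of Q: Q consumed = 0.632 × 525 = 331.8 kmol/h = 1ξ₁ + 1ξ₂.
Selectivity: 2ξ₁ / (2ξ₂) = 3.12 → ξ₁ = 3.12 ξ₂.
Substitute: (1·3.12 + 1) ξ₂ = 331.8 → ξ₂ = 80.53 kmol/h, ξ₁ = 251.3 kmol/h.
Outlet amounts (n = n₀ + Σ ν·ξ):
  Q: 525 − 1(251.3) − 1(80.53) = 193.2
  R: 0 + 2(251.3) = 502.5
  U: 0 + 2(80.53) = 161.1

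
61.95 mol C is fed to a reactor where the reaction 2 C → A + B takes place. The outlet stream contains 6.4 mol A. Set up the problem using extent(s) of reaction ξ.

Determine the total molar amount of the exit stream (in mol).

For A: n = n₀ + 1ξ → 6.4 = 0 + 1ξ, giving ξ = 6.4 mol.
Outlet amounts (n = n₀ + ν ξ):
  C: 61.95 − 2(6.4) = 49.15
  A: 0 + 1(6.4) = 6.4
  B: 0 + 1(6.4) = 6.4
Total out = 49.15 + 6.4 + 6.4 = 61.95 mol.

62 mol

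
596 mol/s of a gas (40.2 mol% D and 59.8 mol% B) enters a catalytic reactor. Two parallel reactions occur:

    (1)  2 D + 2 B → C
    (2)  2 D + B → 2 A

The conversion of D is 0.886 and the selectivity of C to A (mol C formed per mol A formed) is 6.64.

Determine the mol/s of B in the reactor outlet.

Conversion of D: D consumed = 0.886 × 239.6 = 212.3 mol/s = 2ξ₁ + 2ξ₂.
Selectivity: 1ξ₁ / (2ξ₂) = 6.64 → ξ₁ = 13.28 ξ₂.
Substitute: (2·13.28 + 2) ξ₂ = 212.3 → ξ₂ = 7.433 mol/s, ξ₁ = 98.71 mol/s.
Outlet amounts (n = n₀ + Σ ν·ξ):
  D: 239.6 − 2(98.71) − 2(7.433) = 27.31
  B: 356.4 − 2(98.71) − 1(7.433) = 151.6
  C: 0 + 1(98.71) = 98.71
  A: 0 + 2(7.433) = 14.87

152 mol/s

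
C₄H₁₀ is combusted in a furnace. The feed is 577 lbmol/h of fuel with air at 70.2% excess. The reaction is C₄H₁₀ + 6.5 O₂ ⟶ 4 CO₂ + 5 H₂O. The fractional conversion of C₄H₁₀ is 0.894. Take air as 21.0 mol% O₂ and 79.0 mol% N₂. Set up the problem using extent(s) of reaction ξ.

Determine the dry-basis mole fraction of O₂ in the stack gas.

Stoichiometric O₂ = 6.5 × 577 = 3750 lbmol/h; O₂ fed = 3750 × 1.702 = 6383 lbmol/h.
N₂ fed = 6383 × 79/21 = 24010 lbmol/h.
Fuel reacted = 0.894 × 577 → ξ = 515.8 lbmol/h.
Outlet (n = n₀ + ν ξ):
  C₄H₁₀: 577 − 1(515.8) = 61.16
  O₂: 6383 − 6.5(515.8) = 3030
  N₂: 24010 (inert)
  CO₂: 0 + 4(515.8) = 2063
  H₂O: 0 + 5(515.8) = 2579
Dry total = 29170 lbmol/h; y_O₂ (dry) = 3030 / 29170 = 0.1039.

0.104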